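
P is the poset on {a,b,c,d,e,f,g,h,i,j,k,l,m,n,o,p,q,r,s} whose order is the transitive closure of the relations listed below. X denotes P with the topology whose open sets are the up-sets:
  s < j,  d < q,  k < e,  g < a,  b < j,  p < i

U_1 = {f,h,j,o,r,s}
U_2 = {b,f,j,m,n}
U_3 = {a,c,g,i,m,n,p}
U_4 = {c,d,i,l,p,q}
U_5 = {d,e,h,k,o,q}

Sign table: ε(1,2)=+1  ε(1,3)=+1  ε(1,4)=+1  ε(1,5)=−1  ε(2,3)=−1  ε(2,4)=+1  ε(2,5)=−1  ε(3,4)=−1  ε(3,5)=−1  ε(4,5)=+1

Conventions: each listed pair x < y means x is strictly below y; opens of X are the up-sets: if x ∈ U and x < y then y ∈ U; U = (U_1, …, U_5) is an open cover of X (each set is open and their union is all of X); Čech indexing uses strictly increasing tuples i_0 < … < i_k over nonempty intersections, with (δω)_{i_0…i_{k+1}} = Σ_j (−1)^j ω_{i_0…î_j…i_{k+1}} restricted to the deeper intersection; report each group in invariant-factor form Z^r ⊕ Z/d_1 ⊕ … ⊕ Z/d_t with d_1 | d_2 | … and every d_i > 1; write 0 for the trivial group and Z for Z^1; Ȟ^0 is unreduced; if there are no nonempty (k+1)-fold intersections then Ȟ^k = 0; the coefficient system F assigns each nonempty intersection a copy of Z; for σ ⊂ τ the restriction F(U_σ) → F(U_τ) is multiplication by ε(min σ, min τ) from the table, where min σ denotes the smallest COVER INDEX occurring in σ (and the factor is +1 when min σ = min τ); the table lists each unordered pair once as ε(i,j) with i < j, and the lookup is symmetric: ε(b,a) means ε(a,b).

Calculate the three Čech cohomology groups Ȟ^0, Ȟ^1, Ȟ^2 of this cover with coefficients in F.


nerve simplices:
  U12={f,j} U15={h,o} U23={m,n} U34={c,i,p} U45={d,q}
C dims 5,5; δ0: rk 5, SNF 1^4·2
degree 0: 5−5−0 = 0 → Ȟ^0 ≅ 0
degree 1: 5−0−5 = 0 plus torsion [2] → Ȟ^1 ≅ Z/2
degree 2: 0−0−0 = 0 → Ȟ^2 ≅ 0

Ȟ^0 ≅ 0, Ȟ^1 ≅ Z/2, Ȟ^2 ≅ 0


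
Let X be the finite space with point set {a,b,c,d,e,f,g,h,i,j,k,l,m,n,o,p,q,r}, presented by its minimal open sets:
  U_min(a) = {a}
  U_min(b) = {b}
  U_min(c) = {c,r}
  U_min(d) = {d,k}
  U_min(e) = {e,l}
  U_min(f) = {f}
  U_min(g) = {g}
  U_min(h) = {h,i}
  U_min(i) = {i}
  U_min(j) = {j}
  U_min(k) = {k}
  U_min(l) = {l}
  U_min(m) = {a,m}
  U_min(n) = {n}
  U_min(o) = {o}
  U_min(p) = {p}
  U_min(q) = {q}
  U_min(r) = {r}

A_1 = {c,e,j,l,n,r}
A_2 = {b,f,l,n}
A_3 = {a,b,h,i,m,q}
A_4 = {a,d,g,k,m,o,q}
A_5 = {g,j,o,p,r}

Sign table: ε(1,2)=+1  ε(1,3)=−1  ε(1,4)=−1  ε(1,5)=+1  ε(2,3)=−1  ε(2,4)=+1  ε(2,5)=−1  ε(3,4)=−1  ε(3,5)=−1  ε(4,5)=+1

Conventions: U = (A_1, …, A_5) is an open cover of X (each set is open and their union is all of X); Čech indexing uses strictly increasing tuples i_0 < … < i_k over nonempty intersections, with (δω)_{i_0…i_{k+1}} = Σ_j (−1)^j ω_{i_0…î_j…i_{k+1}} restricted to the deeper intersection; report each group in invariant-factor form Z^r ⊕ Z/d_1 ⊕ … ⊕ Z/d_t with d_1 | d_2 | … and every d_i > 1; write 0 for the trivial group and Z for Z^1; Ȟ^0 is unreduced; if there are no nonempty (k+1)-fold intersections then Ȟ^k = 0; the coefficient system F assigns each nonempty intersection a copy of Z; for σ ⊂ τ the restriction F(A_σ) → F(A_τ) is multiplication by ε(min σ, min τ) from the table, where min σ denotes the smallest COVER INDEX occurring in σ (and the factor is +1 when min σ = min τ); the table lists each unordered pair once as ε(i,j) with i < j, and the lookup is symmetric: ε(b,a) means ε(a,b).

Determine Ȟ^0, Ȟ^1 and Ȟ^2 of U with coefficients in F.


intersection data:
  A12={l,n} A15={j,r} A23={b} A34={a,m,q} A45={g,o}
C dims 5,5; δ0: rk 4, SNF 1^4
Ȟ^0 = (5 − 4) − 0 = 1, so Ȟ^0 ≅ Z
Ȟ^1 = (5 − 0) − 4 = 1, so Ȟ^1 ≅ Z
Ȟ^2 = (0 − 0) − 0 = 0, so Ȟ^2 ≅ 0

Ȟ^0(U;F) ≅ Z, Ȟ^1(U;F) ≅ Z, Ȟ^2(U;F) ≅ 0


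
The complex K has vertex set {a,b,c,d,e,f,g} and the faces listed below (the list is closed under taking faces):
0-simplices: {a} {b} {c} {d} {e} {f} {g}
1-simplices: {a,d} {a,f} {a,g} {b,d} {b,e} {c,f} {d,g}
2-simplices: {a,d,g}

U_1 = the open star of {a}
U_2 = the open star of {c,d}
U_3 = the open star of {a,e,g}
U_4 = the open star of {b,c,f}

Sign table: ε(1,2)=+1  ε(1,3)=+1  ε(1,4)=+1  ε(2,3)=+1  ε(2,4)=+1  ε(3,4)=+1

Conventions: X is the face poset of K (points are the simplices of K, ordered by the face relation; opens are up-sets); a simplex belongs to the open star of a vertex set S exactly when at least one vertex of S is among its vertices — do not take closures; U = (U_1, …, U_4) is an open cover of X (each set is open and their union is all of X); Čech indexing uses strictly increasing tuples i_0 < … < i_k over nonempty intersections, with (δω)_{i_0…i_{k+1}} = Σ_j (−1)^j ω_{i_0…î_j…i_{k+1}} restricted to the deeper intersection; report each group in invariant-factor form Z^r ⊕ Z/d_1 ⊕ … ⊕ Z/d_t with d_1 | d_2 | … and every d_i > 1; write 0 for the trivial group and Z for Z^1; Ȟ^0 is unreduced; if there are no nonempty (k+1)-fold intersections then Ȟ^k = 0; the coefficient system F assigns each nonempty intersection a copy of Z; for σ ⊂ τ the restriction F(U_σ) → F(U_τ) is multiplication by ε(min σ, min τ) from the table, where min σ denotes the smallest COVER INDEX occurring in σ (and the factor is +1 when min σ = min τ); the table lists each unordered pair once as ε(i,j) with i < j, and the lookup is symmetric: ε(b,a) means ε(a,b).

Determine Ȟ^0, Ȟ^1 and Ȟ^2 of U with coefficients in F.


nerve simplices:
  U1={{a},{a,d},{a,f},{a,g},{a,d,g}} U2={{c},{d},{a,d},{b,d},{c,f},{d,g},{a,d,g}} U3={{a},{e},{g},{a,d},{a,f},{a,g},{b,e},{d,g},{a,d,g}} U4={{b},{c},{f},{a,f},{b,d},{b,e},{c,f}}
  U12={{a,d},{a,d,g}} U13={{a},{a,d},{a,f},{a,g},{a,d,g}} U14={{a,f}} U23={{a,d},{d,g},{a,d,g}} U24={{c},{b,d},{c,f}} U34={{a,f},{b,e}}
  U123={{a,d},{a,d,g}} U134={{a,f}}
C dims 4,6,2; δ0: rk 3, SNF 1^3; δ1: rk 2, SNF 1^2
degree 0: 4−3−0 = 1 → Ȟ^0 ≅ Z
degree 1: 6−2−3 = 1 → Ȟ^1 ≅ Z
degree 2: 2−0−2 = 0 → Ȟ^2 ≅ 0

Ȟ^0 = Z, Ȟ^1 = Z and Ȟ^2 = 0


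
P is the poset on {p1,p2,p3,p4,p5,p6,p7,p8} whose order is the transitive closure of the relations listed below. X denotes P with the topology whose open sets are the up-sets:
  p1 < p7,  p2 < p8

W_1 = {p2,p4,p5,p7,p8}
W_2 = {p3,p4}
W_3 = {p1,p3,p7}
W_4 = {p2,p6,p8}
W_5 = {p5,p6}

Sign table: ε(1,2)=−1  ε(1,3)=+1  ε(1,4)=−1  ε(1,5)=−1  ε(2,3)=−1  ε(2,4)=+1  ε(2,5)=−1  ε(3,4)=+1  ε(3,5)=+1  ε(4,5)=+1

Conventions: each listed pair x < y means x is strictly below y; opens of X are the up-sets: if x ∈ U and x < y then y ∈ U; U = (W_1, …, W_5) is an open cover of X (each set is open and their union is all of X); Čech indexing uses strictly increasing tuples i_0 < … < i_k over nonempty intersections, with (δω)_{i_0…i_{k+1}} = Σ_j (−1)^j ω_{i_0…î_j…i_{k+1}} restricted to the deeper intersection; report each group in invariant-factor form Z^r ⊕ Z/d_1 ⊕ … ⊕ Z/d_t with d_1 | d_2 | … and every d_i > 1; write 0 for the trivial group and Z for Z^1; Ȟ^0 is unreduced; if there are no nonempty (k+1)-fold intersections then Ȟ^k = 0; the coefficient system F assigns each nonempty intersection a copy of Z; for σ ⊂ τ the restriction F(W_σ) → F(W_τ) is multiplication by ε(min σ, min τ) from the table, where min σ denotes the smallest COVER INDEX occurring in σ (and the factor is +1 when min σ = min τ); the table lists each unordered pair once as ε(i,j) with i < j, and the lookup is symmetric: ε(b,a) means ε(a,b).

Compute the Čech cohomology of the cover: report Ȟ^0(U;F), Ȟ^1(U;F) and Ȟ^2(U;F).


nerve of the cover:
  W12={p4} W13={p7} W14={p2,p8} W15={p5} W23={p3} W45={p6}
C dims 5,6; δ0: rk 4, SNF 1^4
Ȟ^0 = (5 − 4) − 0 = 1, so Ȟ^0 ≅ Z
Ȟ^1 = (6 − 0) − 4 = 2, so Ȟ^1 ≅ Z^2
Ȟ^2 = (0 − 0) − 0 = 0, so Ȟ^2 ≅ 0

Ȟ^0(U;F) ≅ Z, Ȟ^1(U;F) ≅ Z^2 and Ȟ^2(U;F) ≅ 0


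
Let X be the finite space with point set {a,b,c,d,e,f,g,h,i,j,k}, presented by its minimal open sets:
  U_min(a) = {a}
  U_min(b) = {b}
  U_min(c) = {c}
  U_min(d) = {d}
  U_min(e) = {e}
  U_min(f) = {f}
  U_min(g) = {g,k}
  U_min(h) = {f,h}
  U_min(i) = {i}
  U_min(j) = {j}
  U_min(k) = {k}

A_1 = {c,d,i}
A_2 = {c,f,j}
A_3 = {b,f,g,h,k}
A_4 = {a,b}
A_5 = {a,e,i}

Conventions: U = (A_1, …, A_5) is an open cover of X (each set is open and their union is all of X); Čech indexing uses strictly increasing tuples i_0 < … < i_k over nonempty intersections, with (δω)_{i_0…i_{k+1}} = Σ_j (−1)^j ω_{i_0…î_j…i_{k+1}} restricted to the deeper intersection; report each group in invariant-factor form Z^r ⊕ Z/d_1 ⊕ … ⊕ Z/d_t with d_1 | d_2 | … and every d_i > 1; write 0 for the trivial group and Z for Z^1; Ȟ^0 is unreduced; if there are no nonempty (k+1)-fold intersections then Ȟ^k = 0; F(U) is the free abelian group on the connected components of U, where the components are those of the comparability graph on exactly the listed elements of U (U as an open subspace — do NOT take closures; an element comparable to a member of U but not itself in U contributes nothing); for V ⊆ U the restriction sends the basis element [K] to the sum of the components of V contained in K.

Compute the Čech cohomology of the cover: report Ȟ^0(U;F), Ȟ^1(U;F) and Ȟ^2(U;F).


nerve simplices:
  A12={c} A15={i} A23={f} A34={b} A45={a}
components per intersection:
  A1: {c} {d} {i}
  A2: {c} {f} {j}
  A3: {b} {f,h} {g,k}
  A4: {a} {b}
  A5: {a} {e} {i}
  A12: {c}
  A15: {i}
  A23: {f}
  A34: {b}
  A45: {a}
C dims 14,5; δ0: rk 5, SNF 1^5
degree 0: 14−5−0 = 9 → Ȟ^0 ≅ Z^9
degree 1: 5−0−5 = 0 → Ȟ^1 ≅ 0
degree 2: 0−0−0 = 0 → Ȟ^2 ≅ 0

Ȟ^0 = Z^9,  Ȟ^1 = 0,  Ȟ^2 = 0


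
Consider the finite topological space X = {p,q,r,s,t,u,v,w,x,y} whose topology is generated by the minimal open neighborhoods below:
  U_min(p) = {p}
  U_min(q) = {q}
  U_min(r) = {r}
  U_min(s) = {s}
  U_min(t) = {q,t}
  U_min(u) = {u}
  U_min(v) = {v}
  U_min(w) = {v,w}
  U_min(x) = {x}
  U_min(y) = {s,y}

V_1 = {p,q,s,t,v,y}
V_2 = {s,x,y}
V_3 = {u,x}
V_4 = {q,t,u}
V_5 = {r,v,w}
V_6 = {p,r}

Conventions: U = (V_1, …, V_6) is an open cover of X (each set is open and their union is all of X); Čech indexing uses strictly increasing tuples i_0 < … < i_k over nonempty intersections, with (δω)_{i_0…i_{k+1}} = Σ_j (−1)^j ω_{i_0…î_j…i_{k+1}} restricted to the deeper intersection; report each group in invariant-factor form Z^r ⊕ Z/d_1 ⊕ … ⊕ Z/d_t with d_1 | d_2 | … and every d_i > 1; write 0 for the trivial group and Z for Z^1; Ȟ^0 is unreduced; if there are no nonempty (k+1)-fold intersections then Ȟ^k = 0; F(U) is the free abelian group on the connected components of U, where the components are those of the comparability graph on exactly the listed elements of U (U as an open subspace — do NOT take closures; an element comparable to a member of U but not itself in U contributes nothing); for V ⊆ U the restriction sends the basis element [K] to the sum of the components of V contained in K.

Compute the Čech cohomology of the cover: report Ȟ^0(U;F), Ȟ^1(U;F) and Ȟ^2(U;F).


nonempty overlaps:
  V12={s,y} V14={q,t} V15={v} V16={p} V23={x} V34={u} V56={r}
components per intersection:
  V1: {p} {q,t} {s,y} {v}
  V2: {s,y} {x}
  V3: {u} {x}
  V4: {q,t} {u}
  V5: {r} {v,w}
  V6: {p} {r}
  V12: {s,y}
  V14: {q,t}
  V15: {v}
  V16: {p}
  V23: {x}
  V34: {u}
  V56: {r}
C dims 14,7; δ0: rk 7, SNF 1^7
degree 0: 14−7−0 = 7 → Ȟ^0 ≅ Z^7
degree 1: 7−0−7 = 0 → Ȟ^1 ≅ 0
degree 2: 0−0−0 = 0 → Ȟ^2 ≅ 0

Ȟ^0 ≅ Z^7, Ȟ^1 ≅ 0, Ȟ^2 ≅ 0


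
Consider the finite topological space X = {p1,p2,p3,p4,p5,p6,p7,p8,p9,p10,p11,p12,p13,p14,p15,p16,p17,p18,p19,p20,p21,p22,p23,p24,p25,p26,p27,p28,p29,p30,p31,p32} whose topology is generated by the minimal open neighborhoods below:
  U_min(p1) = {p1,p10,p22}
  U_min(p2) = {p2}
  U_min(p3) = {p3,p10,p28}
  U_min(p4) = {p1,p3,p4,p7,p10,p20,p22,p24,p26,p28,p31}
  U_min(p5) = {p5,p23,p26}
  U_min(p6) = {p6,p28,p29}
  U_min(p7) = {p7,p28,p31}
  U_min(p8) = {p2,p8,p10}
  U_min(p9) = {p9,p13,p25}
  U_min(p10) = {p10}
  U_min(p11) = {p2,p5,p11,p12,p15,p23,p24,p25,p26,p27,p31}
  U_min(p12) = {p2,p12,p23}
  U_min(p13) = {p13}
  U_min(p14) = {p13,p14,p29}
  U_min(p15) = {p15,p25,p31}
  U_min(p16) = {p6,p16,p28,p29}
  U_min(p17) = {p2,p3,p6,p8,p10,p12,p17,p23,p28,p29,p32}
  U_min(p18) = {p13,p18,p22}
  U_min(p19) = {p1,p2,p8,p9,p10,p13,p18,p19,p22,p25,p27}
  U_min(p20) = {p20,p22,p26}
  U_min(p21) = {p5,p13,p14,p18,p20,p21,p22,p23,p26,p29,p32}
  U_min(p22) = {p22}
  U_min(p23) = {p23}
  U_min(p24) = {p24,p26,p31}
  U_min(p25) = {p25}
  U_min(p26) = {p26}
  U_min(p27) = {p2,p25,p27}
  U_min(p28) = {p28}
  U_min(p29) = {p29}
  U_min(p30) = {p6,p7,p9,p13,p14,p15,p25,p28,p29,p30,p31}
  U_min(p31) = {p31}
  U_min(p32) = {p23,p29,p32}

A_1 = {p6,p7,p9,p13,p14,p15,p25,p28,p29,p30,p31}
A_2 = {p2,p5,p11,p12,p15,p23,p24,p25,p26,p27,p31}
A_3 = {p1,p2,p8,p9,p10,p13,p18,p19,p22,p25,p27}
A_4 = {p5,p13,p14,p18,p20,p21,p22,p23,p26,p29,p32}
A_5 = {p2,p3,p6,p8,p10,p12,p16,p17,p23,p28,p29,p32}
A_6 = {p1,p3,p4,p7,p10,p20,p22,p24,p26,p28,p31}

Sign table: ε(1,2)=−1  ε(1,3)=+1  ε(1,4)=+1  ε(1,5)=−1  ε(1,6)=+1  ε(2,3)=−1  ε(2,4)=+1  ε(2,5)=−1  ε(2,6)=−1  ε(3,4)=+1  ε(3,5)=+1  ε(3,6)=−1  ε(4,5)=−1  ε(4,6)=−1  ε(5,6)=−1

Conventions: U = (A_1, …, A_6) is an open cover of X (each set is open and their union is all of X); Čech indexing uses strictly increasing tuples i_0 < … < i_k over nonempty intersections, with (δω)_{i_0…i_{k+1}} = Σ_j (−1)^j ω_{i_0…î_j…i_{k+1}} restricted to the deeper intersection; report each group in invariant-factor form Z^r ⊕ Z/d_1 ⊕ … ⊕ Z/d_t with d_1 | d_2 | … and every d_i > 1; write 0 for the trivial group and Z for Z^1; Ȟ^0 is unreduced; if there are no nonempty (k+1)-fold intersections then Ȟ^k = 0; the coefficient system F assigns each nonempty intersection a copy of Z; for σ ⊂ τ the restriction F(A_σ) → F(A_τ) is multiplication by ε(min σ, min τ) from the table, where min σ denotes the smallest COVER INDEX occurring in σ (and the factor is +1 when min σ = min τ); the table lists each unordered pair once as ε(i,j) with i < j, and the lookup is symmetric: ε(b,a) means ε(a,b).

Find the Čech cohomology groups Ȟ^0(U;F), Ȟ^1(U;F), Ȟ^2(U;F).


nonempty overlaps:
  A12={p15,p25,p31} A13={p9,p13,p25} A14={p13,p14,p29} A15={p6,p28,p29} A16={p7,p28,p31} A23={p2,p25,p27} A24={p5,p23,p26} A25={p2,p12,p23} A26={p24,p26,p31} A34={p13,p18,p22} A35={p2,p8,p10} A36={p1,p10,p22} A45={p23,p29,p32} A46={p20,p22,p26} A56={p3,p10,p28}
  A123={p25} A126={p31} A134={p13} A145={p29} A156={p28} A235={p2} A245={p23} A246={p26} A346={p22} A356={p10}
C dims 6,15,10; δ0: rk 6, SNF 1^5·2; δ1: rk 9, SNF 1^9
degree 0: 6−6−0 = 0 → Ȟ^0 ≅ 0
degree 1: 15−9−6 = 0 plus torsion [2] → Ȟ^1 ≅ Z/2
degree 2: 10−0−9 = 1 → Ȟ^2 ≅ Z

Ȟ^0 ≅ 0, Ȟ^1 ≅ Z/2 and Ȟ^2 ≅ Z


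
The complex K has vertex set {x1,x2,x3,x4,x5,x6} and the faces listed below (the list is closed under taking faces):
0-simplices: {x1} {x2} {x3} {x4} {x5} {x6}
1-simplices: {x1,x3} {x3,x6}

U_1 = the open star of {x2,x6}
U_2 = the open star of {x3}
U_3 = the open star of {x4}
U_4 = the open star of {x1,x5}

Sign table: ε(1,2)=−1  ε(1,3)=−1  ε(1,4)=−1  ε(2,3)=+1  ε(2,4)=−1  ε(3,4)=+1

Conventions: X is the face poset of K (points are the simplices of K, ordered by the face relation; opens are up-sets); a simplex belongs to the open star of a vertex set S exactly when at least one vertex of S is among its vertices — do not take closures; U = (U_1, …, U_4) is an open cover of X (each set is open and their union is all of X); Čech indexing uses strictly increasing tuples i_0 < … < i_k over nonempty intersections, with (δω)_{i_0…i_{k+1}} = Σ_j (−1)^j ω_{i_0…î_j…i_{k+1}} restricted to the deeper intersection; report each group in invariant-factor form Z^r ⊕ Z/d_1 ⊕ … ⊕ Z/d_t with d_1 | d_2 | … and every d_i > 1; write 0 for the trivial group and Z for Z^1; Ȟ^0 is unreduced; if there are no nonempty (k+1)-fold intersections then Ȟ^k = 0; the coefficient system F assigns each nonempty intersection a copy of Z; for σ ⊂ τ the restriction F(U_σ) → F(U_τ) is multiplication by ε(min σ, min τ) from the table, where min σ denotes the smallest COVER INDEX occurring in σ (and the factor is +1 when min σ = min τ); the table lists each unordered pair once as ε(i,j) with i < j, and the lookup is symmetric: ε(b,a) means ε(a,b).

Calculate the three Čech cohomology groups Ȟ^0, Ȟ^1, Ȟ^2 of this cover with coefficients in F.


nerve of the cover:
  U1={{x2},{x6},{x3,x6}} U2={{x3},{x1,x3},{x3,x6}} U3={{x4}} U4={{x1},{x5},{x1,x3}}
  U12={{x3,x6}} U24={{x1,x3}}
C dims 4,2; δ0: rk 2, SNF 1^2
Ȟ^0 = (4 − 2) − 0 = 2, so Ȟ^0 ≅ Z^2
Ȟ^1 = (2 − 0) − 2 = 0, so Ȟ^1 ≅ 0
Ȟ^2 = (0 − 0) − 0 = 0, so Ȟ^2 ≅ 0

Ȟ^0 ≅ Z^2; Ȟ^1 ≅ 0; Ȟ^2 ≅ 0


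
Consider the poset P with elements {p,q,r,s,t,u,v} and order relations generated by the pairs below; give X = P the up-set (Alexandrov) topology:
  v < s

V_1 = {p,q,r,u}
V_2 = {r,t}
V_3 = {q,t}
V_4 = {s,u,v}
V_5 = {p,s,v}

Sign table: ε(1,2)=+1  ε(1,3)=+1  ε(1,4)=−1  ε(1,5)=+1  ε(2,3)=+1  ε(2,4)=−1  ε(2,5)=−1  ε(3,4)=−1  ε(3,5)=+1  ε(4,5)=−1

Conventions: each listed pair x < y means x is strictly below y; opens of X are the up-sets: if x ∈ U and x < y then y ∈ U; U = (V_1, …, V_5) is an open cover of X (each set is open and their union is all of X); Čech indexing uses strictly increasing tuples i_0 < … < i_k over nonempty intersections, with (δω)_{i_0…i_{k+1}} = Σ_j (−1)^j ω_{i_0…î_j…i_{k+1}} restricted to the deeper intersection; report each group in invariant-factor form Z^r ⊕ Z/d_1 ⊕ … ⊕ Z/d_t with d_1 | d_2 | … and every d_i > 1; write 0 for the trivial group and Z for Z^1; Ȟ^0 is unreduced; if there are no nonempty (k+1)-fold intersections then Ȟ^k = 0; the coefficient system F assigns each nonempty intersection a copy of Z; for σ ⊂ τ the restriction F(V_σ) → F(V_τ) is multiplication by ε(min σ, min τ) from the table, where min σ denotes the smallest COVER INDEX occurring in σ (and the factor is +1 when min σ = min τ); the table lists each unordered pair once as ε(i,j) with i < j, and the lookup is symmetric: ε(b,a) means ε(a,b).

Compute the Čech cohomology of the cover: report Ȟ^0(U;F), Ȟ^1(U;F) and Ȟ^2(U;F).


Ȟ^0 = Z,  Ȟ^1 = Z^2,  Ȟ^2 = 0

nerve simplices:
  V12={r} V13={q} V14={u} V15={p} V23={t} V45={s,v}
C dims 5,6; δ0: rk 4, SNF 1^4
degree 0: 5−4−0 = 1 → Ȟ^0 ≅ Z
degree 1: 6−0−4 = 2 → Ȟ^1 ≅ Z^2
degree 2: 0−0−0 = 0 → Ȟ^2 ≅ 0


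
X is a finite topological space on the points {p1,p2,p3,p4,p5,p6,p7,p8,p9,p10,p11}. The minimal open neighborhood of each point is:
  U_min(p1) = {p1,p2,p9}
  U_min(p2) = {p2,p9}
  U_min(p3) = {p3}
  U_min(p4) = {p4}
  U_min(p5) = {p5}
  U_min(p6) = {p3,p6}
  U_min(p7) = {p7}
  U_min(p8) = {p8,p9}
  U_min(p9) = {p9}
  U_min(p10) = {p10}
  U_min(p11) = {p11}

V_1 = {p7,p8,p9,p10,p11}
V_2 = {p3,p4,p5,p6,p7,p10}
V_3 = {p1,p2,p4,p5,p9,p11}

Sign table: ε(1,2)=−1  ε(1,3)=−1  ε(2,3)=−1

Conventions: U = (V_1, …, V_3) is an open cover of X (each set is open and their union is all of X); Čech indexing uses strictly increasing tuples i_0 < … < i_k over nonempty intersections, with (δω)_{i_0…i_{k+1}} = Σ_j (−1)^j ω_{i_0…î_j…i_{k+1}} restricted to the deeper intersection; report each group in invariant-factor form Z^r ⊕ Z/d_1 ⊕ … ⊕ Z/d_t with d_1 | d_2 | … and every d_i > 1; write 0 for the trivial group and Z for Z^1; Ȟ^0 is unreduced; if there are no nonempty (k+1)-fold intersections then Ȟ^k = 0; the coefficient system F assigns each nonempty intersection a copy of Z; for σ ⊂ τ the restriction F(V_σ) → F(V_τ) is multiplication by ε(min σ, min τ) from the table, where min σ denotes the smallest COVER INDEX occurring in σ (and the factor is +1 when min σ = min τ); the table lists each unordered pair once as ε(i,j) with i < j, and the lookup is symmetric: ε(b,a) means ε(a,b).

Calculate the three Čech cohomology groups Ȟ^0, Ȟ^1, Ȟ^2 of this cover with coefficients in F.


intersection data:
  V12={p7,p10} V13={p9,p11} V23={p4,p5}
C dims 3,3; δ0: rk 3, SNF 1^2·2
Ȟ^0 = (3 − 3) − 0 = 0, so Ȟ^0 ≅ 0
Ȟ^1 = (3 − 0) − 3 = 0 plus torsion [2], so Ȟ^1 ≅ Z/2
Ȟ^2 = (0 − 0) − 0 = 0, so Ȟ^2 ≅ 0

Ȟ^0 = 0,  Ȟ^1 = Z/2,  Ȟ^2 = 0


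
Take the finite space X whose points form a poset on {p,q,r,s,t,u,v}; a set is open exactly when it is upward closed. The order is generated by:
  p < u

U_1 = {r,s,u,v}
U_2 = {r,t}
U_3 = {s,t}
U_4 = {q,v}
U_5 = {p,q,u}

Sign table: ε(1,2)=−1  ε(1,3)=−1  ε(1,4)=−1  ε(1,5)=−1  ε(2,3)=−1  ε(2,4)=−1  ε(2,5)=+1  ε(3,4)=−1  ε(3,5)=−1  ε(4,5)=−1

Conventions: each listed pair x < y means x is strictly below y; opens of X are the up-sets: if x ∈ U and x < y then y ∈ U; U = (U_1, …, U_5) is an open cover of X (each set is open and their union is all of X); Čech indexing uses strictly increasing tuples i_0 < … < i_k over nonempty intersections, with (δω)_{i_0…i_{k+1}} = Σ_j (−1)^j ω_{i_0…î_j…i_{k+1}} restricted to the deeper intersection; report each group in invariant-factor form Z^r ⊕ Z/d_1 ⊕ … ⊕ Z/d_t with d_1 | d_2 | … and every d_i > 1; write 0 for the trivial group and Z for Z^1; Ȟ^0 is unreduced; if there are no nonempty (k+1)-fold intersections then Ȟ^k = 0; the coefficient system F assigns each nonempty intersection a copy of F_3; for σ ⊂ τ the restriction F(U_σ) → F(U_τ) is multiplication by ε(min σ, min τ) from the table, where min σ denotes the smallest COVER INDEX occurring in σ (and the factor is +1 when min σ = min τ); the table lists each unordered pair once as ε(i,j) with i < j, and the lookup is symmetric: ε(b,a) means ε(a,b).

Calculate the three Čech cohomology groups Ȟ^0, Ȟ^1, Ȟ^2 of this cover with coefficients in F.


cover nerve:
  U12={r} U13={s} U14={v} U15={u} U23={t} U45={q}
C dims 5,6; δ0: rk_F3 5
Ȟ^0: (5−5)−0=0 ⇒ 0
Ȟ^1: (6−0)−5=1 ⇒ Z/3
Ȟ^2: (0−0)−0=0 ⇒ 0

Ȟ^0(U;F) ≅ 0, Ȟ^1(U;F) ≅ Z/3 and Ȟ^2(U;F) ≅ 0


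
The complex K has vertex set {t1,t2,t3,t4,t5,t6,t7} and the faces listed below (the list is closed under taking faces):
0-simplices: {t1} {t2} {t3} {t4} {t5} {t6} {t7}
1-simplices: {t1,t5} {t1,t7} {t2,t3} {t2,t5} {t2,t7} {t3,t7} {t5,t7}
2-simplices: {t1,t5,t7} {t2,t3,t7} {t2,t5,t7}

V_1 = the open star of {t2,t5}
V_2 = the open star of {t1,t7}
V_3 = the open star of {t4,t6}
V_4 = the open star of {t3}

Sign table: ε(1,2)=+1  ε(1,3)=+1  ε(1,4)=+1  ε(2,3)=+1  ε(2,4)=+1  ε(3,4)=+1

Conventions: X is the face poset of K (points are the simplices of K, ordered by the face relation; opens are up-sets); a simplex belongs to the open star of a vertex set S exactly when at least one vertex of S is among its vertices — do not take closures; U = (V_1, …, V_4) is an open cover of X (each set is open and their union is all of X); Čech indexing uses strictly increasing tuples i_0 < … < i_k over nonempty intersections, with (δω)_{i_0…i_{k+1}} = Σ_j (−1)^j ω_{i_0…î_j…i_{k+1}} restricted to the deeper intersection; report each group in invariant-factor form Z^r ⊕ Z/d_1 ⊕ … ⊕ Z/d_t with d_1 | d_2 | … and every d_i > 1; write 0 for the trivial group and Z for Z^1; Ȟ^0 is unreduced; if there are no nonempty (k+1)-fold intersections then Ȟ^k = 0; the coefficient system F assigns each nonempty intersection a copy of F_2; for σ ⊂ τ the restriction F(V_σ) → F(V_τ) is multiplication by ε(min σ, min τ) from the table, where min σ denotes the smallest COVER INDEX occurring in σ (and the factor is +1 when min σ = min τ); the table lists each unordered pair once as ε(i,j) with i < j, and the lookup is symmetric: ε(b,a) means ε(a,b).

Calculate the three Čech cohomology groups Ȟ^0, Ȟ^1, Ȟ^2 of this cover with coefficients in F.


nerve simplices:
  V1={{t2},{t5},{t1,t5},{t2,t3},{t2,t5},{t2,t7},{t5,t7},{t1,t5,t7},{t2,t3,t7},{t2,t5,t7}} V2={{t1},{t7},{t1,t5},{t1,t7},{t2,t7},{t3,t7},{t5,t7},{t1,t5,t7},{t2,t3,t7},{t2,t5,t7}} V3={{t4},{t6}} V4={{t3},{t2,t3},{t3,t7},{t2,t3,t7}}
  V12={{t1,t5},{t2,t7},{t5,t7},{t1,t5,t7},{t2,t3,t7},{t2,t5,t7}} V14={{t2,t3},{t2,t3,t7}} V24={{t3,t7},{t2,t3,t7}}
  V124={{t2,t3,t7}}
C dims 4,3,1; δ0: rk_F2 2; δ1: rk_F2 1
degree 0: 4−2−0 = 2 → Ȟ^0 ≅ Z/2 ⊕ Z/2
degree 1: 3−1−2 = 0 → Ȟ^1 ≅ 0
degree 2: 1−0−1 = 0 → Ȟ^2 ≅ 0

Ȟ^0(U;F) ≅ Z/2 ⊕ Z/2, Ȟ^1(U;F) ≅ 0 and Ȟ^2(U;F) ≅ 0


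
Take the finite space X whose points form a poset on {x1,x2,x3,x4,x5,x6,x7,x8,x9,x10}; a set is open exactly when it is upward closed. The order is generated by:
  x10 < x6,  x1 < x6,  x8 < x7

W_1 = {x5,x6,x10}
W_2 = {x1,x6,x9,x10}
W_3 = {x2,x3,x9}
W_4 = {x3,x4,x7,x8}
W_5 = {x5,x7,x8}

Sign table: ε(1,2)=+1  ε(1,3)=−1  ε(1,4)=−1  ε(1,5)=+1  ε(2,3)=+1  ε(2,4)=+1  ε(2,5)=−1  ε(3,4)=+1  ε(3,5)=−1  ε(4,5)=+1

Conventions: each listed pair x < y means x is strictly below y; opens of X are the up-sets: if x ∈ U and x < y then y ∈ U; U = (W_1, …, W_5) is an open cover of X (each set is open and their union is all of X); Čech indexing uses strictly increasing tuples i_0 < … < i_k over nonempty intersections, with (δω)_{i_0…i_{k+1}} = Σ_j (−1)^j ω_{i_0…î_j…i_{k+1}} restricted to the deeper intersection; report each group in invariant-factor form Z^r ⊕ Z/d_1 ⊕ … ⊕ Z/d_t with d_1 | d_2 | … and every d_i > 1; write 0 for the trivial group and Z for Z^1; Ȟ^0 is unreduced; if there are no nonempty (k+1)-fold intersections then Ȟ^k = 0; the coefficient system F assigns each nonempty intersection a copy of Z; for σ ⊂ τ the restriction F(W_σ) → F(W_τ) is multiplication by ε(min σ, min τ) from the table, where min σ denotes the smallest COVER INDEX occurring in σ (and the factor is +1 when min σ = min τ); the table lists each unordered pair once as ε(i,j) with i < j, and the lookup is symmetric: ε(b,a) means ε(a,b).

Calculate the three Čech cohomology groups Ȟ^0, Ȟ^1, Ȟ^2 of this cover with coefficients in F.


Ȟ^0(U;F) ≅ Z, Ȟ^1(U;F) ≅ Z, Ȟ^2(U;F) ≅ 0

nerve of the cover:
  W12={x6,x10} W15={x5} W23={x9} W34={x3} W45={x7,x8}
C dims 5,5; δ0: rk 4, SNF 1^4
Ȟ^0 = (5 − 4) − 0 = 1, so Ȟ^0 ≅ Z
Ȟ^1 = (5 − 0) − 4 = 1, so Ȟ^1 ≅ Z
Ȟ^2 = (0 − 0) − 0 = 0, so Ȟ^2 ≅ 0


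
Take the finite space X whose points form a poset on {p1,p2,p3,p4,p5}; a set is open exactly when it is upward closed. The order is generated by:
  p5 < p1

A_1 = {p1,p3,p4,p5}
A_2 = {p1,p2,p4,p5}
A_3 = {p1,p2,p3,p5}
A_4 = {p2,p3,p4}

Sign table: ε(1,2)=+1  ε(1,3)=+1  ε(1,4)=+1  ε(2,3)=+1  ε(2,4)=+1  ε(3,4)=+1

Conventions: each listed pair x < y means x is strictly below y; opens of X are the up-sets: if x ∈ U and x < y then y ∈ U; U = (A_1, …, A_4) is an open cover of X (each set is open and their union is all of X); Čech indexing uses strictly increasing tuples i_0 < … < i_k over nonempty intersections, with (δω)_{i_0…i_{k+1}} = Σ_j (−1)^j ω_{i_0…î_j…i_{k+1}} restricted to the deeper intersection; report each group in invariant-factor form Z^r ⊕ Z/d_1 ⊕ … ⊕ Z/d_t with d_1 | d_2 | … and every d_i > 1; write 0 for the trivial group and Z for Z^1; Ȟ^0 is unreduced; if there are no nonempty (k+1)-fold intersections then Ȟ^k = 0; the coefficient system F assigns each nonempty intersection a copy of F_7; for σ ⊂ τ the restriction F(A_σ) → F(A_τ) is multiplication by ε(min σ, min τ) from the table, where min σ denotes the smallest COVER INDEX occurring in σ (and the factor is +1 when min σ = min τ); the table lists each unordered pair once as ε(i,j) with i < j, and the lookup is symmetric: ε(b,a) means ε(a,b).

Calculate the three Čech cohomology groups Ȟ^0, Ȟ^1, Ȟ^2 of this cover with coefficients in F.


Ȟ^0 = Z/7, Ȟ^1 = 0 and Ȟ^2 = Z/7

nerve of the cover:
  A12={p1,p4,p5} A13={p1,p3,p5} A14={p3,p4} A23={p1,p2,p5} A24={p2,p4} A34={p2,p3}
  A123={p1,p5} A124={p4} A134={p3} A234={p2}
C dims 4,6,4; δ0: rk_F7 3; δ1: rk_F7 3
Ȟ^0 = (4 − 3) − 0 = 1, so Ȟ^0 ≅ Z/7
Ȟ^1 = (6 − 3) − 3 = 0, so Ȟ^1 ≅ 0
Ȟ^2 = (4 − 0) − 3 = 1, so Ȟ^2 ≅ Z/7


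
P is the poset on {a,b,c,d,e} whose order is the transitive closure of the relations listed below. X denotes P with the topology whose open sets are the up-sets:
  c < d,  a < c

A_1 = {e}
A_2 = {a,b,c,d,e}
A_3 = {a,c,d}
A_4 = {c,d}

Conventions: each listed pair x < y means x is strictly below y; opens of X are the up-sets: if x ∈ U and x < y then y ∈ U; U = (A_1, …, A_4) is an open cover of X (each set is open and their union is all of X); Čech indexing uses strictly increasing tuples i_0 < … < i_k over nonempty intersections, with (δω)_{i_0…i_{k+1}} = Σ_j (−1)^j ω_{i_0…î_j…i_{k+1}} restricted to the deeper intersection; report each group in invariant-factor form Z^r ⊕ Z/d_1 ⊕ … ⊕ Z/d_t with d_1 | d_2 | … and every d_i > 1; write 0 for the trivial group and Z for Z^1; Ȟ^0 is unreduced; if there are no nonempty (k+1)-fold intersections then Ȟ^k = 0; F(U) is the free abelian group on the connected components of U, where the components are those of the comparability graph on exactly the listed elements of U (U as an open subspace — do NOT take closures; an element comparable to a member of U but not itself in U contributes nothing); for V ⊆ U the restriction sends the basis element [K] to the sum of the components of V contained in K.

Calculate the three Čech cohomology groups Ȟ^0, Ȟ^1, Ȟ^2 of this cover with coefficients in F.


nonempty overlaps:
  A12={e} A23={a,c,d} A24={c,d} A34={c,d}
  A234={c,d}
components per intersection:
  A1: {e}
  A2: {a,c,d} {b} {e}
  A3: {a,c,d}
  A4: {c,d}
  A12: {e}
  A23: {a,c,d}
  A24: {c,d}
  A34: {c,d}
  A234: {c,d}
C dims 6,4,1; δ0: rk 3, SNF 1^3; δ1: rk 1, SNF 1^1
degree 0: 6−3−0 = 3 → Ȟ^0 ≅ Z^3
degree 1: 4−1−3 = 0 → Ȟ^1 ≅ 0
degree 2: 1−0−1 = 0 → Ȟ^2 ≅ 0

Ȟ^0 = Z^3,  Ȟ^1 = 0,  Ȟ^2 = 0


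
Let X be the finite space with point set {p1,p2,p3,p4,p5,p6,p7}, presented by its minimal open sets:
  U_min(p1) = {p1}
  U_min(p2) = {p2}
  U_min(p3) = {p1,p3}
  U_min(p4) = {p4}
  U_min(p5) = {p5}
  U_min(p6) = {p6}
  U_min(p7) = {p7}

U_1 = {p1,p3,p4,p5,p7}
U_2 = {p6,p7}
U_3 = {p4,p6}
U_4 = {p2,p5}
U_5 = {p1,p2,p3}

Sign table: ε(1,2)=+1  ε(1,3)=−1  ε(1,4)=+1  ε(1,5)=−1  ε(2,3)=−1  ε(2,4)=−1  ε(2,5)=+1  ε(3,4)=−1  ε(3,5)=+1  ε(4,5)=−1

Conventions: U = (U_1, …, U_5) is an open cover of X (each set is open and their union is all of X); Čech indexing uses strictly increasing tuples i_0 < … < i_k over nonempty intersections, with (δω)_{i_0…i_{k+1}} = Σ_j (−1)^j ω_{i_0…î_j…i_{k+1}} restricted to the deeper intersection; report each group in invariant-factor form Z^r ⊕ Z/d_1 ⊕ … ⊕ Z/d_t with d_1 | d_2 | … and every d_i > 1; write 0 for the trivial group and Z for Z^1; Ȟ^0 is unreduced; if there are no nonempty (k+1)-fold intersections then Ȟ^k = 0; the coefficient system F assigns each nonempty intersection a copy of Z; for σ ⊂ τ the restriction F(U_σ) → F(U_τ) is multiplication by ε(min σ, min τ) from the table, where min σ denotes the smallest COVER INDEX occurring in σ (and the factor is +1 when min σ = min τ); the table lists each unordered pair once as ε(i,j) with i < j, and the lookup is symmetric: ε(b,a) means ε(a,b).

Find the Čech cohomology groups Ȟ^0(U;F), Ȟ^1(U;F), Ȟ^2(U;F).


Ȟ^0 ≅ Z, Ȟ^1 ≅ Z^2, Ȟ^2 ≅ 0

cover nerve:
  U12={p7} U13={p4} U14={p5} U15={p1,p3} U23={p6} U45={p2}
C dims 5,6; δ0: rk 4, SNF 1^4
Ȟ^0: (5−4)−0=1 ⇒ Z
Ȟ^1: (6−0)−4=2 ⇒ Z^2
Ȟ^2: (0−0)−0=0 ⇒ 0


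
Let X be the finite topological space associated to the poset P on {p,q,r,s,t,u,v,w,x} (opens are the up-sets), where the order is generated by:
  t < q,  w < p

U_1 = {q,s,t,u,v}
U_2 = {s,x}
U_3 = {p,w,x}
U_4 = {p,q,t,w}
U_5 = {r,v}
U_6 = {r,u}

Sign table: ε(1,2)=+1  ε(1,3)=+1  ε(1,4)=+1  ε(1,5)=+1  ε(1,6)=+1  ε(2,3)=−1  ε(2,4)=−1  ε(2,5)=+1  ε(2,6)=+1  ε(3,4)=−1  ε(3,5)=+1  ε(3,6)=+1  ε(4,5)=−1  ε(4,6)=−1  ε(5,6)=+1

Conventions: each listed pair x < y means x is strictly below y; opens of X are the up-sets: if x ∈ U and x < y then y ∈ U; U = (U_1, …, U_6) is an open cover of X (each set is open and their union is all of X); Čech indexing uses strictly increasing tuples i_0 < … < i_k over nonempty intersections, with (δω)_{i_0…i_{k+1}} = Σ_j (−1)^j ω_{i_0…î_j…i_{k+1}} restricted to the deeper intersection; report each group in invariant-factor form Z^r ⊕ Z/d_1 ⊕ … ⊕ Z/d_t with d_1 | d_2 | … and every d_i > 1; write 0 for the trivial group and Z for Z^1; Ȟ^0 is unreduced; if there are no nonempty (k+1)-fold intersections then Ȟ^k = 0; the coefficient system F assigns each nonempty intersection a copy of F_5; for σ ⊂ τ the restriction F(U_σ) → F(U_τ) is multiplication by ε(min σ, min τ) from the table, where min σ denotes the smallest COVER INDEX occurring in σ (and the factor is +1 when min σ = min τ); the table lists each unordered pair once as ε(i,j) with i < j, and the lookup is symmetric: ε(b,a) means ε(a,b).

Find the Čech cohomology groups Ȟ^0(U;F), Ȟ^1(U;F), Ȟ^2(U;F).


nerve of the cover:
  U12={s} U14={q,t} U15={v} U16={u} U23={x} U34={p,w} U56={r}
C dims 6,7; δ0: rk_F5 5
Ȟ^0 = (6 − 5) − 0 = 1, so Ȟ^0 ≅ Z/5
Ȟ^1 = (7 − 0) − 5 = 2, so Ȟ^1 ≅ Z/5 ⊕ Z/5
Ȟ^2 = (0 − 0) − 0 = 0, so Ȟ^2 ≅ 0

Ȟ^0(U;F) ≅ Z/5, Ȟ^1(U;F) ≅ Z/5 ⊕ Z/5, Ȟ^2(U;F) ≅ 0


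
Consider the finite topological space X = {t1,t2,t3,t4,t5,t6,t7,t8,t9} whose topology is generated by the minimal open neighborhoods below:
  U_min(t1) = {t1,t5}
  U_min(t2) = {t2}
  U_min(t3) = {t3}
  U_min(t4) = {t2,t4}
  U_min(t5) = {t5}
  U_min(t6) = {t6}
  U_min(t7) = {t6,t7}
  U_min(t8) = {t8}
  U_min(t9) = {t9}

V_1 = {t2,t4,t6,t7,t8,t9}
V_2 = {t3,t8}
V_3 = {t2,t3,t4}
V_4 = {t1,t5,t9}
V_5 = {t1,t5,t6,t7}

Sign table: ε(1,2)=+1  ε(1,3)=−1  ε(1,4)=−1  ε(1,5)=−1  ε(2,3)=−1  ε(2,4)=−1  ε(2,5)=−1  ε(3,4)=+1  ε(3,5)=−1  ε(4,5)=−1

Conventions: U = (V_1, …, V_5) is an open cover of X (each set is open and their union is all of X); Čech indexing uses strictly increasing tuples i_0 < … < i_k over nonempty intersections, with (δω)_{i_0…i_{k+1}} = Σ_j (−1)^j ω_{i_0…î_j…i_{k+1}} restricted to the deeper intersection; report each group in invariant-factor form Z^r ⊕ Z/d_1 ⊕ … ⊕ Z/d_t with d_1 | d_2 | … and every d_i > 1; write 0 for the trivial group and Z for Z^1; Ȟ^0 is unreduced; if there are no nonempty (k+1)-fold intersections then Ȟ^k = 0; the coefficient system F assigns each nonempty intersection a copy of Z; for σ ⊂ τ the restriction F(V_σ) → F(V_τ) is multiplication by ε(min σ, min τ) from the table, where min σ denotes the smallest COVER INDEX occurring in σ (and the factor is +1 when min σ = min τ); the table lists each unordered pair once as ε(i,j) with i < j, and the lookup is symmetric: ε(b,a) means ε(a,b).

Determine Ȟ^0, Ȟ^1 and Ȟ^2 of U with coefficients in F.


cover nerve:
  V12={t8} V13={t2,t4} V14={t9} V15={t6,t7} V23={t3} V45={t1,t5}
C dims 5,6; δ0: rk 5, SNF 1^4·2
Ȟ^0: (5−5)−0=0 ⇒ 0
Ȟ^1: (6−0)−5=1 plus torsion [2] ⇒ Z ⊕ Z/2
Ȟ^2: (0−0)−0=0 ⇒ 0

Ȟ^0 = 0, Ȟ^1 = Z ⊕ Z/2 and Ȟ^2 = 0


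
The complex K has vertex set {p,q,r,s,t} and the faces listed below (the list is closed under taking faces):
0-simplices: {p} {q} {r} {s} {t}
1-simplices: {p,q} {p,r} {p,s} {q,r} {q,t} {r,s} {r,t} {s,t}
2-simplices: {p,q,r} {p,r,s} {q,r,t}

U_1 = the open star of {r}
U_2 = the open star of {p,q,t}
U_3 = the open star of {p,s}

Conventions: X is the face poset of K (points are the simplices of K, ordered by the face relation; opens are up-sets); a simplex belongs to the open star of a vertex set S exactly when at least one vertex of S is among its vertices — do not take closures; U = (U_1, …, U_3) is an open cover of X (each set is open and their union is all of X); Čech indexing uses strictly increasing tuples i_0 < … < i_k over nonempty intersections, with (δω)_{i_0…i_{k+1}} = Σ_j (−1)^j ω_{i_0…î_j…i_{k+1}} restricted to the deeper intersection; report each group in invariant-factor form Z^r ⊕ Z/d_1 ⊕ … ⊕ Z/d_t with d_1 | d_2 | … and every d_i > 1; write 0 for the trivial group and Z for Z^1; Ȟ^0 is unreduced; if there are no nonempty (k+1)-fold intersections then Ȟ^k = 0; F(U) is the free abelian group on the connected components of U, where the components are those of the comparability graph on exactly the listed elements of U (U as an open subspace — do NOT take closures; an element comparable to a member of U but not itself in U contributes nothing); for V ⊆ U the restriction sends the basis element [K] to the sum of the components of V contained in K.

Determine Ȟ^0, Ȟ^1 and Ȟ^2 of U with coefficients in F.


Ȟ^0(U;F) ≅ Z,  Ȟ^1(U;F) ≅ Z,  Ȟ^2(U;F) ≅ 0

intersection data:
  U1={{r},{p,r},{q,r},{r,s},{r,t},{p,q,r},{p,r,s},{q,r,t}} U2={{p},{q},{t},{p,q},{p,r},{p,s},{q,r},{q,t},{r,t},{s,t},{p,q,r},{p,r,s},{q,r,t}} U3={{p},{s},{p,q},{p,r},{p,s},{r,s},{s,t},{p,q,r},{p,r,s}}
  U12={{p,r},{q,r},{r,t},{p,q,r},{p,r,s},{q,r,t}} U13={{p,r},{r,s},{p,q,r},{p,r,s}} U23={{p},{p,q},{p,r},{p,s},{s,t},{p,q,r},{p,r,s}}
  U123={{p,r},{p,q,r},{p,r,s}}
components per intersection:
  U1: {{r},{p,r},{q,r},{r,s},{r,t},{p,q,r},{p,r,s},{q,r,t}}
  U2: {{p},{q},{t},{p,q},{p,r},{p,s},{q,r},{q,t},{r,t},{s,t},{p,q,r},{p,r,s},{q,r,t}}
  U3: {{p},{s},{p,q},{p,r},{p,s},{r,s},{s,t},{p,q,r},{p,r,s}}
  U12: {{p,r},{q,r},{r,t},{p,q,r},{p,r,s},{q,r,t}}
  U13: {{p,r},{r,s},{p,q,r},{p,r,s}}
  U23: {{p},{p,q},{p,r},{p,s},{p,q,r},{p,r,s}} {{s,t}}
  U123: {{p,r},{p,q,r},{p,r,s}}
C dims 3,4,1; δ0: rk 2, SNF 1^2; δ1: rk 1, SNF 1^1
Ȟ^0 = (3 − 2) − 0 = 1, so Ȟ^0 ≅ Z
Ȟ^1 = (4 − 1) − 2 = 1, so Ȟ^1 ≅ Z
Ȟ^2 = (1 − 0) − 1 = 0, so Ȟ^2 ≅ 0


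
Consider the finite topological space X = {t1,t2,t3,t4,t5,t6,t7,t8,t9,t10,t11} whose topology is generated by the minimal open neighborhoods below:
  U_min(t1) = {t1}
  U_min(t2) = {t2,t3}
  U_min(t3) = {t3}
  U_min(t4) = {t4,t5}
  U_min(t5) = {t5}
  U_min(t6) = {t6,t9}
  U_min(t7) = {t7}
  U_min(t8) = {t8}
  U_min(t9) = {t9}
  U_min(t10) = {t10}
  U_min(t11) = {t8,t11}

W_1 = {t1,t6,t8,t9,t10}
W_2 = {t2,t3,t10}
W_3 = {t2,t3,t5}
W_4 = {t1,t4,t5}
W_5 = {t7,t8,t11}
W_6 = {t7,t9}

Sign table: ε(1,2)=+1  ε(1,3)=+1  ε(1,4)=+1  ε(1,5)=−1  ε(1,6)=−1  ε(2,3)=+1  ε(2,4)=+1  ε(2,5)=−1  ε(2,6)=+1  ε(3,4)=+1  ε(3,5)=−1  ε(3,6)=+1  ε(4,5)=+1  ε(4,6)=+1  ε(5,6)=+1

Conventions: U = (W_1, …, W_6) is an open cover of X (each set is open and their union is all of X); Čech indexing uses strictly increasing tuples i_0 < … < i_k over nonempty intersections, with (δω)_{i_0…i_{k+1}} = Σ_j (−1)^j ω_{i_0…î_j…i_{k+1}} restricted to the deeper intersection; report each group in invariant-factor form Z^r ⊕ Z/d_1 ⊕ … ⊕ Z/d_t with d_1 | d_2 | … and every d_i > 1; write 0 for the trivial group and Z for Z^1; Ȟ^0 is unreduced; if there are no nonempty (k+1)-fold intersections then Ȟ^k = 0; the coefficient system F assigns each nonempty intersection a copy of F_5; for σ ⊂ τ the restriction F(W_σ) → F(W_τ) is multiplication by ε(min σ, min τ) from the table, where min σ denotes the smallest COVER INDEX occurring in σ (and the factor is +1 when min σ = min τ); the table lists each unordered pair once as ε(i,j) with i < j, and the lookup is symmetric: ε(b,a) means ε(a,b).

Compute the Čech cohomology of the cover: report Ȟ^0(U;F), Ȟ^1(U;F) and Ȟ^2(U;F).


cover nerve:
  W12={t10} W14={t1} W15={t8} W16={t9} W23={t2,t3} W34={t5} W56={t7}
C dims 6,7; δ0: rk_F5 5
Ȟ^0: (6−5)−0=1 ⇒ Z/5
Ȟ^1: (7−0)−5=2 ⇒ Z/5 ⊕ Z/5
Ȟ^2: (0−0)−0=0 ⇒ 0

Ȟ^0 ≅ Z/5, Ȟ^1 ≅ Z/5 ⊕ Z/5 and Ȟ^2 ≅ 0


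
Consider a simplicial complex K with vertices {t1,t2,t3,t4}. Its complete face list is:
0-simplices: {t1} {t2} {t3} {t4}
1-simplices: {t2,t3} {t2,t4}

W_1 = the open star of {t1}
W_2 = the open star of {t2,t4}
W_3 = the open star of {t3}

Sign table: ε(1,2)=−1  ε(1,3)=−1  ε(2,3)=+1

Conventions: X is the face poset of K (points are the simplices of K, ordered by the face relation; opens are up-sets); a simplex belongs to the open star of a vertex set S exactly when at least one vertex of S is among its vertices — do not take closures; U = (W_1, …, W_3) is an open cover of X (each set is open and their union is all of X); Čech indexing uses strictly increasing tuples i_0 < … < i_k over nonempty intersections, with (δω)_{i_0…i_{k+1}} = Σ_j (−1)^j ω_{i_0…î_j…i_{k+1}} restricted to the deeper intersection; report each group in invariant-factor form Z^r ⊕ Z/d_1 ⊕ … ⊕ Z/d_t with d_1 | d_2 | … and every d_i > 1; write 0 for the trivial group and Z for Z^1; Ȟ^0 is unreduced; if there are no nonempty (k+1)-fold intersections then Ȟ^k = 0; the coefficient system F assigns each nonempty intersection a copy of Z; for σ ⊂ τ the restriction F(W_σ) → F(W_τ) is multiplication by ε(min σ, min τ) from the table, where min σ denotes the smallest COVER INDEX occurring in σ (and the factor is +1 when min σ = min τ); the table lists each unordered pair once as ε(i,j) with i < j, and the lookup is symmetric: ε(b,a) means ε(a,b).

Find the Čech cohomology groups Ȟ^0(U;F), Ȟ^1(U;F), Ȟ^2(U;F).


Ȟ^0 ≅ Z^2; Ȟ^1 ≅ 0; Ȟ^2 ≅ 0

nerve of the cover:
  W1={{t1}} W2={{t2},{t4},{t2,t3},{t2,t4}} W3={{t3},{t2,t3}}
  W23={{t2,t3}}
C dims 3,1; δ0: rk 1, SNF 1^1
Ȟ^0 = (3 − 1) − 0 = 2, so Ȟ^0 ≅ Z^2
Ȟ^1 = (1 − 0) − 1 = 0, so Ȟ^1 ≅ 0
Ȟ^2 = (0 − 0) − 0 = 0, so Ȟ^2 ≅ 0
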